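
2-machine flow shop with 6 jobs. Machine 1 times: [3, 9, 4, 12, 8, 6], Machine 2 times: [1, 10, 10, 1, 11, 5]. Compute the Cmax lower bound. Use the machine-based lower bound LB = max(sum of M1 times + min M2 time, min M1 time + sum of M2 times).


LB1 = sum(M1 times) + min(M2 times) = 42 + 1 = 43
LB2 = min(M1 times) + sum(M2 times) = 3 + 38 = 41
Lower bound = max(LB1, LB2) = max(43, 41) = 43

43


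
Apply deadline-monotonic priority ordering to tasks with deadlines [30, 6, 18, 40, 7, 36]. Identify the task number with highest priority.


Sort tasks by relative deadline (ascending):
  Task 2: deadline = 6
  Task 5: deadline = 7
  Task 3: deadline = 18
  Task 1: deadline = 30
  Task 6: deadline = 36
  Task 4: deadline = 40
Priority order (highest first): [2, 5, 3, 1, 6, 4]
Highest priority task = 2

2


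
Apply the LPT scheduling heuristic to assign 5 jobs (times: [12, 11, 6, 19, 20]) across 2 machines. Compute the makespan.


Sort jobs in decreasing order (LPT): [20, 19, 12, 11, 6]
Assign each job to the least loaded machine:
  Machine 1: jobs [20, 11, 6], load = 37
  Machine 2: jobs [19, 12], load = 31
Makespan = max load = 37

37


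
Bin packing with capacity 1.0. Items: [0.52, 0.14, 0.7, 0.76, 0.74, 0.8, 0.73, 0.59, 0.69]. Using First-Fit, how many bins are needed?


Place items sequentially using First-Fit:
  Item 0.52 -> new Bin 1
  Item 0.14 -> Bin 1 (now 0.66)
  Item 0.7 -> new Bin 2
  Item 0.76 -> new Bin 3
  Item 0.74 -> new Bin 4
  Item 0.8 -> new Bin 5
  Item 0.73 -> new Bin 6
  Item 0.59 -> new Bin 7
  Item 0.69 -> new Bin 8
Total bins used = 8

8


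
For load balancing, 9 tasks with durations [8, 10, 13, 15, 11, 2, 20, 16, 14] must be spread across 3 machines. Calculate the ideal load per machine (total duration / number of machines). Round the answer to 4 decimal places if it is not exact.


Total processing time = 8 + 10 + 13 + 15 + 11 + 2 + 20 + 16 + 14 = 109
Number of machines = 3
Ideal balanced load = 109 / 3 = 36.3333

36.3333


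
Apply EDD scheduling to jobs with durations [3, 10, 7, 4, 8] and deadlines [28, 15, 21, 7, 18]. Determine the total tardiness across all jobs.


Sort by due date (EDD order): [(4, 7), (10, 15), (8, 18), (7, 21), (3, 28)]
Compute completion times and tardiness:
  Job 1: p=4, d=7, C=4, tardiness=max(0,4-7)=0
  Job 2: p=10, d=15, C=14, tardiness=max(0,14-15)=0
  Job 3: p=8, d=18, C=22, tardiness=max(0,22-18)=4
  Job 4: p=7, d=21, C=29, tardiness=max(0,29-21)=8
  Job 5: p=3, d=28, C=32, tardiness=max(0,32-28)=4
Total tardiness = 16

16


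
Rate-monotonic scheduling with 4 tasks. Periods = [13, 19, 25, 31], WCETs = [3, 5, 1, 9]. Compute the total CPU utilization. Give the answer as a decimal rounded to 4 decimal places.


Compute individual utilizations (exact fractions):
  Task 1: C/T = 3/13 (approx. 0.2308)
  Task 2: C/T = 5/19 (approx. 0.2632)
  Task 3: C/T = 1/25 (approx. 0.04)
  Task 4: C/T = 9/31 (approx. 0.2903)
Total utilization U = 3/13 + 5/19 + 1/25 + 9/31 = 157782/191425
Rounded to 4 decimal places: U = 0.8242
RM (Liu & Layland) bound for 4 tasks = 0.756828; compare with U = 157782/191425 (approx. 0.824250)
bound < U <= 1, so the RM sufficient condition is not met (inconclusive; an exact test such as response-time analysis is needed).

0.8242


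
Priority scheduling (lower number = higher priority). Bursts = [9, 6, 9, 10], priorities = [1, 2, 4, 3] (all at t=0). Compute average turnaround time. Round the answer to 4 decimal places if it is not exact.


Sort by priority (ascending = highest first):
Order: [(1, 9), (2, 6), (3, 10), (4, 9)]
Completion times:
  Priority 1, burst=9, C=9
  Priority 2, burst=6, C=15
  Priority 3, burst=10, C=25
  Priority 4, burst=9, C=34
Average turnaround = 83/4 = 20.75

20.75


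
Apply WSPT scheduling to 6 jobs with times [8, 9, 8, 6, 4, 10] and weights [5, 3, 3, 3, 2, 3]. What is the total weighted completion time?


Compute p/w ratios and sort ascending (WSPT): [(8, 5), (6, 3), (4, 2), (8, 3), (9, 3), (10, 3)]
Compute weighted completion times:
  Job (p=8,w=5): C=8, w*C=5*8=40
  Job (p=6,w=3): C=14, w*C=3*14=42
  Job (p=4,w=2): C=18, w*C=2*18=36
  Job (p=8,w=3): C=26, w*C=3*26=78
  Job (p=9,w=3): C=35, w*C=3*35=105
  Job (p=10,w=3): C=45, w*C=3*45=135
Total weighted completion time = 436

436


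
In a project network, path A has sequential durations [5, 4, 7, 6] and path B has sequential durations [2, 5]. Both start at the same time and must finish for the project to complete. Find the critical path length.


Path A total = 5 + 4 + 7 + 6 = 22
Path B total = 2 + 5 = 7
Critical path = longest path = max(22, 7) = 22

22


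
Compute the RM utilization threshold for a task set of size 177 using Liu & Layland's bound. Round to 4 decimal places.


Compute 2^(1/177) = 1.0039237636
Subtract 1: 1.0039237636 - 1 = 0.0039237636
Multiply by n: 177 * 0.0039237636 = 0.6945061572
Round to 4 dp: 0.6945

0.6945


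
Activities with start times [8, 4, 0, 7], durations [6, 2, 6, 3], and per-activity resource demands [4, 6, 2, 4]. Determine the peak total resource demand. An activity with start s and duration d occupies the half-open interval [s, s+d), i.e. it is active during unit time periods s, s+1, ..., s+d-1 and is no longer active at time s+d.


Each activity i is active on [start_i, start_i + duration_i).
Compute total resource usage per time slot:
  t=0: active resources = [2], total = 2
  t=1: active resources = [2], total = 2
  t=2: active resources = [2], total = 2
  t=3: active resources = [2], total = 2
  t=4: active resources = [6, 2], total = 8
  t=5: active resources = [6, 2], total = 8
  t=6: active resources = [], total = 0
  t=7: active resources = [4], total = 4
  t=8: active resources = [4, 4], total = 8
  t=9: active resources = [4, 4], total = 8
  t=10: active resources = [4], total = 4
  t=11: active resources = [4], total = 4
  t=12: active resources = [4], total = 4
  t=13: active resources = [4], total = 4
Peak resource demand = 8

8


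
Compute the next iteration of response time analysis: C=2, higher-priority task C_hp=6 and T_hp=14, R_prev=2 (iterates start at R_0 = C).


R_next = C + ceil(R_prev / T_hp) * C_hp
ceil(2 / 14) = ceil(0.1429) = 1
Interference = 1 * 6 = 6
R_next = 2 + 6 = 8

8


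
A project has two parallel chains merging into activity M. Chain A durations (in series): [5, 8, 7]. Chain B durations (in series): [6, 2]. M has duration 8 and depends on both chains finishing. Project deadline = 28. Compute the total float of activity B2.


Forward pass: ES(B2) = sum of predecessors on chain B = 6
EF = ES + duration = 6 + 2 = 8
Backward pass: LF(M) = deadline = 28; LS(M) = 28 - 8 = 20
LF(B2) = LS(M) - sum(successors on chain B) = 20 - 0 = 20
LS = LF - duration = 20 - 2 = 18
Total float = LS - ES = 18 - 6 = 12

12


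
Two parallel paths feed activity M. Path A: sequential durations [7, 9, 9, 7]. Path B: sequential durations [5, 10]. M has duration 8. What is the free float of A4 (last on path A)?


ES(A4) = sum of predecessors on chain A = 25
EF(A4) = ES + duration = 25 + 7 = 32
Successor of A4 is M. ES(M) = max(sum(A), sum(B)) = max(32, 15) = 32
Free float = ES(successor) - EF(current) = 32 - 32 = 0

0


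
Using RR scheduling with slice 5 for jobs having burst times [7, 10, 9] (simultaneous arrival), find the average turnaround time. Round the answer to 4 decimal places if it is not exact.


Time quantum = 5
Execution trace:
  J1 runs 5 units, time = 5
  J2 runs 5 units, time = 10
  J3 runs 5 units, time = 15
  J1 runs 2 units, time = 17
  J2 runs 5 units, time = 22
  J3 runs 4 units, time = 26
Finish times: [17, 22, 26]
Average turnaround = 65/3 = 21.6667

21.6667


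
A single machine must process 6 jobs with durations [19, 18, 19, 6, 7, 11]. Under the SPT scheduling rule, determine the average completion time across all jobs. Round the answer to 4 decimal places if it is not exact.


Sort jobs by processing time (SPT order): [6, 7, 11, 18, 19, 19]
Compute completion times sequentially:
  Job 1: processing = 6, completes at 6
  Job 2: processing = 7, completes at 13
  Job 3: processing = 11, completes at 24
  Job 4: processing = 18, completes at 42
  Job 5: processing = 19, completes at 61
  Job 6: processing = 19, completes at 80
Sum of completion times = 226
Average completion time = 226/6 = 37.6667

37.6667


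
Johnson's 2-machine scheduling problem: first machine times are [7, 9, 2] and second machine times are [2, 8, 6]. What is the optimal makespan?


Apply Johnson's rule:
  Group 1 (a <= b): [(3, 2, 6)]
  Group 2 (a > b): [(2, 9, 8), (1, 7, 2)]
Optimal job order: [3, 2, 1]
Schedule:
  Job 3: M1 done at 2, M2 done at 8
  Job 2: M1 done at 11, M2 done at 19
  Job 1: M1 done at 18, M2 done at 21
Makespan = 21

21


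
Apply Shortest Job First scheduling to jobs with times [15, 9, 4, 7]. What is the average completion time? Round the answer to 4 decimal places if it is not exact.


SJF order (ascending): [4, 7, 9, 15]
Completion times:
  Job 1: burst=4, C=4
  Job 2: burst=7, C=11
  Job 3: burst=9, C=20
  Job 4: burst=15, C=35
Average completion = 70/4 = 17.5

17.5


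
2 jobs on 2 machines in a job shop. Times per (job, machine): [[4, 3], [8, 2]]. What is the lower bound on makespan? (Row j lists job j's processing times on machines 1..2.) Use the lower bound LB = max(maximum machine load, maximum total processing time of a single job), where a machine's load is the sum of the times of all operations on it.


Machine loads:
  Machine 1: 4 + 8 = 12
  Machine 2: 3 + 2 = 5
Max machine load = 12
Job totals:
  Job 1: 7
  Job 2: 10
Max job total = 10
Lower bound = max(12, 10) = 12

12


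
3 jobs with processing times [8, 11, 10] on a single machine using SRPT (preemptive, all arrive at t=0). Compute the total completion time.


Since all jobs arrive at t=0, SRPT equals SPT ordering.
SPT order: [8, 10, 11]
Completion times:
  Job 1: p=8, C=8
  Job 2: p=10, C=18
  Job 3: p=11, C=29
Total completion time = 8 + 18 + 29 = 55

55


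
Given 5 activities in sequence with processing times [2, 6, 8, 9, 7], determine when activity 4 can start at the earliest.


Activity 4 starts after activities 1 through 3 complete.
Predecessor durations: [2, 6, 8]
ES = 2 + 6 + 8 = 16

16


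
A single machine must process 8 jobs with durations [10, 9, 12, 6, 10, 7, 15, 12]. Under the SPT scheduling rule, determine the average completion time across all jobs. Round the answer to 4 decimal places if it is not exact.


Sort jobs by processing time (SPT order): [6, 7, 9, 10, 10, 12, 12, 15]
Compute completion times sequentially:
  Job 1: processing = 6, completes at 6
  Job 2: processing = 7, completes at 13
  Job 3: processing = 9, completes at 22
  Job 4: processing = 10, completes at 32
  Job 5: processing = 10, completes at 42
  Job 6: processing = 12, completes at 54
  Job 7: processing = 12, completes at 66
  Job 8: processing = 15, completes at 81
Sum of completion times = 316
Average completion time = 316/8 = 39.5

39.5


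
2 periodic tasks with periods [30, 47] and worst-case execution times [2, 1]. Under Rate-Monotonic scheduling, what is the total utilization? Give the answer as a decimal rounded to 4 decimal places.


Compute individual utilizations (exact fractions):
  Task 1: C/T = 2/30 = 1/15 (approx. 0.0667)
  Task 2: C/T = 1/47 (approx. 0.0213)
Total utilization U = 1/15 + 1/47 = 62/705
Rounded to 4 decimal places: U = 0.0879
RM (Liu & Layland) bound for 2 tasks = 0.828427; compare with U = 62/705 (approx. 0.087943)
U <= bound, so schedulable by RM sufficient condition.

0.0879


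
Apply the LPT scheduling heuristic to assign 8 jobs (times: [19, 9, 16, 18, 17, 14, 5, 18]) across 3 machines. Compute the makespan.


Sort jobs in decreasing order (LPT): [19, 18, 18, 17, 16, 14, 9, 5]
Assign each job to the least loaded machine:
  Machine 1: jobs [19, 14, 9], load = 42
  Machine 2: jobs [18, 17], load = 35
  Machine 3: jobs [18, 16, 5], load = 39
Makespan = max load = 42

42


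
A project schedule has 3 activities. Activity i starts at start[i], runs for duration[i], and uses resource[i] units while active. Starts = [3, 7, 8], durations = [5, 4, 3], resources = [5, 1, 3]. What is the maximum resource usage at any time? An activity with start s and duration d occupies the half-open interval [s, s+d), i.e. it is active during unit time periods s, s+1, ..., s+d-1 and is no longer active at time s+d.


Each activity i is active on [start_i, start_i + duration_i).
Compute total resource usage per time slot:
  t=0: active resources = [], total = 0
  t=1: active resources = [], total = 0
  t=2: active resources = [], total = 0
  t=3: active resources = [5], total = 5
  t=4: active resources = [5], total = 5
  t=5: active resources = [5], total = 5
  t=6: active resources = [5], total = 5
  t=7: active resources = [5, 1], total = 6
  t=8: active resources = [1, 3], total = 4
  t=9: active resources = [1, 3], total = 4
  t=10: active resources = [1, 3], total = 4
Peak resource demand = 6

6


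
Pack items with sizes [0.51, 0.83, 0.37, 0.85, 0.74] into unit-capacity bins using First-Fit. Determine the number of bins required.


Place items sequentially using First-Fit:
  Item 0.51 -> new Bin 1
  Item 0.83 -> new Bin 2
  Item 0.37 -> Bin 1 (now 0.88)
  Item 0.85 -> new Bin 3
  Item 0.74 -> new Bin 4
Total bins used = 4

4


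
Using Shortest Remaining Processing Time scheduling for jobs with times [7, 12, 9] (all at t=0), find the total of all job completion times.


Since all jobs arrive at t=0, SRPT equals SPT ordering.
SPT order: [7, 9, 12]
Completion times:
  Job 1: p=7, C=7
  Job 2: p=9, C=16
  Job 3: p=12, C=28
Total completion time = 7 + 16 + 28 = 51

51


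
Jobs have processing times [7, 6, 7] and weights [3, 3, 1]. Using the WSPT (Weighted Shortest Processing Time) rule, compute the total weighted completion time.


Compute p/w ratios and sort ascending (WSPT): [(6, 3), (7, 3), (7, 1)]
Compute weighted completion times:
  Job (p=6,w=3): C=6, w*C=3*6=18
  Job (p=7,w=3): C=13, w*C=3*13=39
  Job (p=7,w=1): C=20, w*C=1*20=20
Total weighted completion time = 77

77


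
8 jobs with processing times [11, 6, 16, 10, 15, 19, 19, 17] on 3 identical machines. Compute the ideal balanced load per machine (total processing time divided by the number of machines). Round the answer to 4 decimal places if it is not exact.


Total processing time = 11 + 6 + 16 + 10 + 15 + 19 + 19 + 17 = 113
Number of machines = 3
Ideal balanced load = 113 / 3 = 37.6667

37.6667


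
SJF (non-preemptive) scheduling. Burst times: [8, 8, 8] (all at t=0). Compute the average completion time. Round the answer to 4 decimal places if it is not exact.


SJF order (ascending): [8, 8, 8]
Completion times:
  Job 1: burst=8, C=8
  Job 2: burst=8, C=16
  Job 3: burst=8, C=24
Average completion = 48/3 = 16.0

16.0


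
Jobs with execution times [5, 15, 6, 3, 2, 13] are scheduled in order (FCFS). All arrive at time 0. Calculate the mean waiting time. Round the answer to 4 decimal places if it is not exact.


FCFS order (as given): [5, 15, 6, 3, 2, 13]
Waiting times:
  Job 1: wait = 0
  Job 2: wait = 5
  Job 3: wait = 20
  Job 4: wait = 26
  Job 5: wait = 29
  Job 6: wait = 31
Sum of waiting times = 111
Average waiting time = 111/6 = 18.5

18.5


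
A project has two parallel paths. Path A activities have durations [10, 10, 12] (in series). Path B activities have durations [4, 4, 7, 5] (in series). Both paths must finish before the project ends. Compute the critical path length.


Path A total = 10 + 10 + 12 = 32
Path B total = 4 + 4 + 7 + 5 = 20
Critical path = longest path = max(32, 20) = 32

32


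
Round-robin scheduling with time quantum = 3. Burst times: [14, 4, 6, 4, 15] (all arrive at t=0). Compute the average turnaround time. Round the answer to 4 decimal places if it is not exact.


Time quantum = 3
Execution trace:
  J1 runs 3 units, time = 3
  J2 runs 3 units, time = 6
  J3 runs 3 units, time = 9
  J4 runs 3 units, time = 12
  J5 runs 3 units, time = 15
  J1 runs 3 units, time = 18
  J2 runs 1 units, time = 19
  J3 runs 3 units, time = 22
  J4 runs 1 units, time = 23
  J5 runs 3 units, time = 26
  J1 runs 3 units, time = 29
  J5 runs 3 units, time = 32
  J1 runs 3 units, time = 35
  J5 runs 3 units, time = 38
  J1 runs 2 units, time = 40
  J5 runs 3 units, time = 43
Finish times: [40, 19, 22, 23, 43]
Average turnaround = 147/5 = 29.4

29.4


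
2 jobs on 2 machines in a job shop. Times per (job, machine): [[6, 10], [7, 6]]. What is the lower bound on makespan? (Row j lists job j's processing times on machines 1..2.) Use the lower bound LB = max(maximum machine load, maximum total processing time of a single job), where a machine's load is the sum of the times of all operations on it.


Machine loads:
  Machine 1: 6 + 7 = 13
  Machine 2: 10 + 6 = 16
Max machine load = 16
Job totals:
  Job 1: 16
  Job 2: 13
Max job total = 16
Lower bound = max(16, 16) = 16

16


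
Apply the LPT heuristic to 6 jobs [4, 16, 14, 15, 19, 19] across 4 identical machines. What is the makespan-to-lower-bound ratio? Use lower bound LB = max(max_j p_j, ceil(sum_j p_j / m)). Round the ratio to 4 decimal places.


LPT order: [19, 19, 16, 15, 14, 4]
Machine loads after assignment: [19, 19, 20, 29]
LPT makespan = 29
Lower bound = max(max_job, ceil(total/4)) = max(19, 22) = 22
Ratio = 29 / 22 = 1.3182

1.3182


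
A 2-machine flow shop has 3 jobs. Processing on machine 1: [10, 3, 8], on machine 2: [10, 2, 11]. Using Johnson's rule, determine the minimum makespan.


Apply Johnson's rule:
  Group 1 (a <= b): [(3, 8, 11), (1, 10, 10)]
  Group 2 (a > b): [(2, 3, 2)]
Optimal job order: [3, 1, 2]
Schedule:
  Job 3: M1 done at 8, M2 done at 19
  Job 1: M1 done at 18, M2 done at 29
  Job 2: M1 done at 21, M2 done at 31
Makespan = 31

31


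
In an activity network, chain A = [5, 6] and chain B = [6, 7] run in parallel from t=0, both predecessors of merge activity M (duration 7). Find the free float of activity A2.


ES(A2) = sum of predecessors on chain A = 5
EF(A2) = ES + duration = 5 + 6 = 11
Successor of A2 is M. ES(M) = max(sum(A), sum(B)) = max(11, 13) = 13
Free float = ES(successor) - EF(current) = 13 - 11 = 2

2


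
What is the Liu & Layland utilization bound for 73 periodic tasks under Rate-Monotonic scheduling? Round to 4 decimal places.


Compute 2^(1/73) = 1.0095403890
Subtract 1: 1.0095403890 - 1 = 0.0095403890
Multiply by n: 73 * 0.0095403890 = 0.6964483970
Round to 4 dp: 0.6964

0.6964


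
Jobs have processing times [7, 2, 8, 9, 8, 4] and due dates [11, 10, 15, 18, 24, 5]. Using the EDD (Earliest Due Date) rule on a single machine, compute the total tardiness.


Sort by due date (EDD order): [(4, 5), (2, 10), (7, 11), (8, 15), (9, 18), (8, 24)]
Compute completion times and tardiness:
  Job 1: p=4, d=5, C=4, tardiness=max(0,4-5)=0
  Job 2: p=2, d=10, C=6, tardiness=max(0,6-10)=0
  Job 3: p=7, d=11, C=13, tardiness=max(0,13-11)=2
  Job 4: p=8, d=15, C=21, tardiness=max(0,21-15)=6
  Job 5: p=9, d=18, C=30, tardiness=max(0,30-18)=12
  Job 6: p=8, d=24, C=38, tardiness=max(0,38-24)=14
Total tardiness = 34

34


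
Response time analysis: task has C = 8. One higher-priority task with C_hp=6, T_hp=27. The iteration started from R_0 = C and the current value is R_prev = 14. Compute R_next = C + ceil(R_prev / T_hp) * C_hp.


R_next = C + ceil(R_prev / T_hp) * C_hp
ceil(14 / 27) = ceil(0.5185) = 1
Interference = 1 * 6 = 6
R_next = 8 + 6 = 14
R_next = R_prev, so the iteration has converged (response time = 14).

14


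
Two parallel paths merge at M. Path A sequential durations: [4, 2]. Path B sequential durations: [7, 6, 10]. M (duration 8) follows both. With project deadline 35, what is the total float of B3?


Forward pass: ES(B3) = sum of predecessors on chain B = 13
EF = ES + duration = 13 + 10 = 23
Backward pass: LF(M) = deadline = 35; LS(M) = 35 - 8 = 27
LF(B3) = LS(M) - sum(successors on chain B) = 27 - 0 = 27
LS = LF - duration = 27 - 10 = 17
Total float = LS - ES = 17 - 13 = 4

4


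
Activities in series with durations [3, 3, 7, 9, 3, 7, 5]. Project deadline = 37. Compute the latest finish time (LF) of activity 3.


LF(activity 3) = deadline - sum of successor durations
Successors: activities 4 through 7 with durations [9, 3, 7, 5]
Sum of successor durations = 24
LF = 37 - 24 = 13

13


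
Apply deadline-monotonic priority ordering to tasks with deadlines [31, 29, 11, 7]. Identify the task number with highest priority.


Sort tasks by relative deadline (ascending):
  Task 4: deadline = 7
  Task 3: deadline = 11
  Task 2: deadline = 29
  Task 1: deadline = 31
Priority order (highest first): [4, 3, 2, 1]
Highest priority task = 4

4


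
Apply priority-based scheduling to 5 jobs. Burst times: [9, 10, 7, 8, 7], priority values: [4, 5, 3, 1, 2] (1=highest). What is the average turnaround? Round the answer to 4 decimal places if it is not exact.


Sort by priority (ascending = highest first):
Order: [(1, 8), (2, 7), (3, 7), (4, 9), (5, 10)]
Completion times:
  Priority 1, burst=8, C=8
  Priority 2, burst=7, C=15
  Priority 3, burst=7, C=22
  Priority 4, burst=9, C=31
  Priority 5, burst=10, C=41
Average turnaround = 117/5 = 23.4

23.4


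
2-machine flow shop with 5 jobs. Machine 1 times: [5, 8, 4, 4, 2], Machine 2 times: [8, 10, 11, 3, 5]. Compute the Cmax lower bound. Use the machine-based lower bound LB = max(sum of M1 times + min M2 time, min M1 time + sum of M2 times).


LB1 = sum(M1 times) + min(M2 times) = 23 + 3 = 26
LB2 = min(M1 times) + sum(M2 times) = 2 + 37 = 39
Lower bound = max(LB1, LB2) = max(26, 39) = 39

39


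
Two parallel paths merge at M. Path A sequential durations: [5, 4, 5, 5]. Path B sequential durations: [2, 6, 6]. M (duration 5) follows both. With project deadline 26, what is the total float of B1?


Forward pass: ES(B1) = sum of predecessors on chain B = 0
EF = ES + duration = 0 + 2 = 2
Backward pass: LF(M) = deadline = 26; LS(M) = 26 - 5 = 21
LF(B1) = LS(M) - sum(successors on chain B) = 21 - 12 = 9
LS = LF - duration = 9 - 2 = 7
Total float = LS - ES = 7 - 0 = 7

7


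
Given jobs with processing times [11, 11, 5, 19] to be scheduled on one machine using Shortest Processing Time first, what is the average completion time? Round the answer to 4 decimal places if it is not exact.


Sort jobs by processing time (SPT order): [5, 11, 11, 19]
Compute completion times sequentially:
  Job 1: processing = 5, completes at 5
  Job 2: processing = 11, completes at 16
  Job 3: processing = 11, completes at 27
  Job 4: processing = 19, completes at 46
Sum of completion times = 94
Average completion time = 94/4 = 23.5

23.5


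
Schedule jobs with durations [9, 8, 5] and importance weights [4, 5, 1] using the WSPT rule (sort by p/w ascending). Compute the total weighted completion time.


Compute p/w ratios and sort ascending (WSPT): [(8, 5), (9, 4), (5, 1)]
Compute weighted completion times:
  Job (p=8,w=5): C=8, w*C=5*8=40
  Job (p=9,w=4): C=17, w*C=4*17=68
  Job (p=5,w=1): C=22, w*C=1*22=22
Total weighted completion time = 130

130


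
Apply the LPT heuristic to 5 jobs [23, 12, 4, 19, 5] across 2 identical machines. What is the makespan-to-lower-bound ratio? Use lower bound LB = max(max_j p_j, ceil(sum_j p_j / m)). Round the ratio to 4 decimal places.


LPT order: [23, 19, 12, 5, 4]
Machine loads after assignment: [32, 31]
LPT makespan = 32
Lower bound = max(max_job, ceil(total/2)) = max(23, 32) = 32
Ratio = 32 / 32 = 1.0

1.0


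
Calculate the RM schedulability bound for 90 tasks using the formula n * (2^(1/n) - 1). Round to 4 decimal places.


Compute 2^(1/90) = 1.0077313692
Subtract 1: 1.0077313692 - 1 = 0.0077313692
Multiply by n: 90 * 0.0077313692 = 0.6958232280
Round to 4 dp: 0.6958

0.6958


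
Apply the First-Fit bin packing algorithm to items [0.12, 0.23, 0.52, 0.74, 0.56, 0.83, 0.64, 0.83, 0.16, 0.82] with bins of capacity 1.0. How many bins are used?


Place items sequentially using First-Fit:
  Item 0.12 -> new Bin 1
  Item 0.23 -> Bin 1 (now 0.35)
  Item 0.52 -> Bin 1 (now 0.87)
  Item 0.74 -> new Bin 2
  Item 0.56 -> new Bin 3
  Item 0.83 -> new Bin 4
  Item 0.64 -> new Bin 5
  Item 0.83 -> new Bin 6
  Item 0.16 -> Bin 2 (now 0.9)
  Item 0.82 -> new Bin 7
Total bins used = 7

7


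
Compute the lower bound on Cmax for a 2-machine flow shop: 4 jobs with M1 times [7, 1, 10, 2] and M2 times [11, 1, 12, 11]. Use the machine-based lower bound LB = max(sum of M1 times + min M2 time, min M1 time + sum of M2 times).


LB1 = sum(M1 times) + min(M2 times) = 20 + 1 = 21
LB2 = min(M1 times) + sum(M2 times) = 1 + 35 = 36
Lower bound = max(LB1, LB2) = max(21, 36) = 36

36


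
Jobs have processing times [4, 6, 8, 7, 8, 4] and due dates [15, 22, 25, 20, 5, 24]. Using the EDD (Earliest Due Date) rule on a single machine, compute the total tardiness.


Sort by due date (EDD order): [(8, 5), (4, 15), (7, 20), (6, 22), (4, 24), (8, 25)]
Compute completion times and tardiness:
  Job 1: p=8, d=5, C=8, tardiness=max(0,8-5)=3
  Job 2: p=4, d=15, C=12, tardiness=max(0,12-15)=0
  Job 3: p=7, d=20, C=19, tardiness=max(0,19-20)=0
  Job 4: p=6, d=22, C=25, tardiness=max(0,25-22)=3
  Job 5: p=4, d=24, C=29, tardiness=max(0,29-24)=5
  Job 6: p=8, d=25, C=37, tardiness=max(0,37-25)=12
Total tardiness = 23

23


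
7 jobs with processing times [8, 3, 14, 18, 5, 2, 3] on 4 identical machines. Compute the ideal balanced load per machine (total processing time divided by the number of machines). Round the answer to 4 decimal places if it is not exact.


Total processing time = 8 + 3 + 14 + 18 + 5 + 2 + 3 = 53
Number of machines = 4
Ideal balanced load = 53 / 4 = 13.25

13.25


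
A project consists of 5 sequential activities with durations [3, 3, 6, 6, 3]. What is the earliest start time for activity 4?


Activity 4 starts after activities 1 through 3 complete.
Predecessor durations: [3, 3, 6]
ES = 3 + 3 + 6 = 12

12


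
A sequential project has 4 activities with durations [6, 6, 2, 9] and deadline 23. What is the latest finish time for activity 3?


LF(activity 3) = deadline - sum of successor durations
Successors: activities 4 through 4 with durations [9]
Sum of successor durations = 9
LF = 23 - 9 = 14

14


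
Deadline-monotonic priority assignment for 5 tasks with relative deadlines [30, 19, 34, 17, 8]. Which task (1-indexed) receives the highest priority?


Sort tasks by relative deadline (ascending):
  Task 5: deadline = 8
  Task 4: deadline = 17
  Task 2: deadline = 19
  Task 1: deadline = 30
  Task 3: deadline = 34
Priority order (highest first): [5, 4, 2, 1, 3]
Highest priority task = 5

5


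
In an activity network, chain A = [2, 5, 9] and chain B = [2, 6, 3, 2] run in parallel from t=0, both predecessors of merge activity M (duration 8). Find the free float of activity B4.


ES(B4) = sum of predecessors on chain B = 11
EF(B4) = ES + duration = 11 + 2 = 13
Successor of B4 is M. ES(M) = max(sum(A), sum(B)) = max(16, 13) = 16
Free float = ES(successor) - EF(current) = 16 - 13 = 3

3


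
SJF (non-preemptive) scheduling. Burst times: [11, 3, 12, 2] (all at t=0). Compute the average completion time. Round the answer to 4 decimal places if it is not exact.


SJF order (ascending): [2, 3, 11, 12]
Completion times:
  Job 1: burst=2, C=2
  Job 2: burst=3, C=5
  Job 3: burst=11, C=16
  Job 4: burst=12, C=28
Average completion = 51/4 = 12.75

12.75


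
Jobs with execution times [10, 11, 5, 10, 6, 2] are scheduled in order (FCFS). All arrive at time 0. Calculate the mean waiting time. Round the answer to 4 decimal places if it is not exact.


FCFS order (as given): [10, 11, 5, 10, 6, 2]
Waiting times:
  Job 1: wait = 0
  Job 2: wait = 10
  Job 3: wait = 21
  Job 4: wait = 26
  Job 5: wait = 36
  Job 6: wait = 42
Sum of waiting times = 135
Average waiting time = 135/6 = 22.5

22.5


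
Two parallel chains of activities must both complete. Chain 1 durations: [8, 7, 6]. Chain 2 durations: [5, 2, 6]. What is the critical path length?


Path A total = 8 + 7 + 6 = 21
Path B total = 5 + 2 + 6 = 13
Critical path = longest path = max(21, 13) = 21

21


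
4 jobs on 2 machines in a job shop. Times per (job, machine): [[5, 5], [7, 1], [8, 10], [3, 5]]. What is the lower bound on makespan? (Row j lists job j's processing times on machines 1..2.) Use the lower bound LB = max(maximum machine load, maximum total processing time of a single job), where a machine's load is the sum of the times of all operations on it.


Machine loads:
  Machine 1: 5 + 7 + 8 + 3 = 23
  Machine 2: 5 + 1 + 10 + 5 = 21
Max machine load = 23
Job totals:
  Job 1: 10
  Job 2: 8
  Job 3: 18
  Job 4: 8
Max job total = 18
Lower bound = max(23, 18) = 23

23


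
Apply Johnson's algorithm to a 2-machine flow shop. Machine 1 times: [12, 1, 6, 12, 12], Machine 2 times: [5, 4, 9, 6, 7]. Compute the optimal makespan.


Apply Johnson's rule:
  Group 1 (a <= b): [(2, 1, 4), (3, 6, 9)]
  Group 2 (a > b): [(5, 12, 7), (4, 12, 6), (1, 12, 5)]
Optimal job order: [2, 3, 5, 4, 1]
Schedule:
  Job 2: M1 done at 1, M2 done at 5
  Job 3: M1 done at 7, M2 done at 16
  Job 5: M1 done at 19, M2 done at 26
  Job 4: M1 done at 31, M2 done at 37
  Job 1: M1 done at 43, M2 done at 48
Makespan = 48

48


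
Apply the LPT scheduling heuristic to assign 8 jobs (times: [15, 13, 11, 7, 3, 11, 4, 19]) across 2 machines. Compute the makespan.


Sort jobs in decreasing order (LPT): [19, 15, 13, 11, 11, 7, 4, 3]
Assign each job to the least loaded machine:
  Machine 1: jobs [19, 11, 7, 4], load = 41
  Machine 2: jobs [15, 13, 11, 3], load = 42
Makespan = max load = 42

42


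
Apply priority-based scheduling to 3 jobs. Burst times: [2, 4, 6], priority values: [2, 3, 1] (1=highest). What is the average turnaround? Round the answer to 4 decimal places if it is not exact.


Sort by priority (ascending = highest first):
Order: [(1, 6), (2, 2), (3, 4)]
Completion times:
  Priority 1, burst=6, C=6
  Priority 2, burst=2, C=8
  Priority 3, burst=4, C=12
Average turnaround = 26/3 = 8.6667

8.6667


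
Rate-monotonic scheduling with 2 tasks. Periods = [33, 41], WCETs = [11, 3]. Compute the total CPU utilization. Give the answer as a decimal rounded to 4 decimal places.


Compute individual utilizations (exact fractions):
  Task 1: C/T = 11/33 = 1/3 (approx. 0.3333)
  Task 2: C/T = 3/41 (approx. 0.0732)
Total utilization U = 1/3 + 3/41 = 50/123
Rounded to 4 decimal places: U = 0.4065
RM (Liu & Layland) bound for 2 tasks = 0.828427; compare with U = 50/123 (approx. 0.406504)
U <= bound, so schedulable by RM sufficient condition.

0.4065


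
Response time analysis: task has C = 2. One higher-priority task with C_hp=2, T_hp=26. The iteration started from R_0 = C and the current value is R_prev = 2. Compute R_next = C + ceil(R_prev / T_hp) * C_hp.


R_next = C + ceil(R_prev / T_hp) * C_hp
ceil(2 / 26) = ceil(0.0769) = 1
Interference = 1 * 2 = 2
R_next = 2 + 2 = 4

4


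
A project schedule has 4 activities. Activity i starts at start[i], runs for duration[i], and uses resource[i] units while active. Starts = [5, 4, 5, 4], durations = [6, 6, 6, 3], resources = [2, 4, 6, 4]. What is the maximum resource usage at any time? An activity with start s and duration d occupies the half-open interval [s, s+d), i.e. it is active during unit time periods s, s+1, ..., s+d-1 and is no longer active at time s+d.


Each activity i is active on [start_i, start_i + duration_i).
Compute total resource usage per time slot:
  t=0: active resources = [], total = 0
  t=1: active resources = [], total = 0
  t=2: active resources = [], total = 0
  t=3: active resources = [], total = 0
  t=4: active resources = [4, 4], total = 8
  t=5: active resources = [2, 4, 6, 4], total = 16
  t=6: active resources = [2, 4, 6, 4], total = 16
  t=7: active resources = [2, 4, 6], total = 12
  t=8: active resources = [2, 4, 6], total = 12
  t=9: active resources = [2, 4, 6], total = 12
  t=10: active resources = [2, 6], total = 8
Peak resource demand = 16

16


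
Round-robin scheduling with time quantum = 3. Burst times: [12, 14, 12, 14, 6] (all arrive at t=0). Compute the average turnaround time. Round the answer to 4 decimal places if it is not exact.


Time quantum = 3
Execution trace:
  J1 runs 3 units, time = 3
  J2 runs 3 units, time = 6
  J3 runs 3 units, time = 9
  J4 runs 3 units, time = 12
  J5 runs 3 units, time = 15
  J1 runs 3 units, time = 18
  J2 runs 3 units, time = 21
  J3 runs 3 units, time = 24
  J4 runs 3 units, time = 27
  J5 runs 3 units, time = 30
  J1 runs 3 units, time = 33
  J2 runs 3 units, time = 36
  J3 runs 3 units, time = 39
  J4 runs 3 units, time = 42
  J1 runs 3 units, time = 45
  J2 runs 3 units, time = 48
  J3 runs 3 units, time = 51
  J4 runs 3 units, time = 54
  J2 runs 2 units, time = 56
  J4 runs 2 units, time = 58
Finish times: [45, 56, 51, 58, 30]
Average turnaround = 240/5 = 48.0

48.0


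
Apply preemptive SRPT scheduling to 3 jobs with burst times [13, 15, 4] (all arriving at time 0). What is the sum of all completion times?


Since all jobs arrive at t=0, SRPT equals SPT ordering.
SPT order: [4, 13, 15]
Completion times:
  Job 1: p=4, C=4
  Job 2: p=13, C=17
  Job 3: p=15, C=32
Total completion time = 4 + 17 + 32 = 53

53


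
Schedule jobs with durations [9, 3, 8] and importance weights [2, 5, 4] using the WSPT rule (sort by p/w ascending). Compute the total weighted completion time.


Compute p/w ratios and sort ascending (WSPT): [(3, 5), (8, 4), (9, 2)]
Compute weighted completion times:
  Job (p=3,w=5): C=3, w*C=5*3=15
  Job (p=8,w=4): C=11, w*C=4*11=44
  Job (p=9,w=2): C=20, w*C=2*20=40
Total weighted completion time = 99

99


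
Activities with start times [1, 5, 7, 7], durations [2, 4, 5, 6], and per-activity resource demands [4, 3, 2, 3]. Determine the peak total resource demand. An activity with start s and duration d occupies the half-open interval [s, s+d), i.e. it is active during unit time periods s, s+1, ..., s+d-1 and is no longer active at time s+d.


Each activity i is active on [start_i, start_i + duration_i).
Compute total resource usage per time slot:
  t=0: active resources = [], total = 0
  t=1: active resources = [4], total = 4
  t=2: active resources = [4], total = 4
  t=3: active resources = [], total = 0
  t=4: active resources = [], total = 0
  t=5: active resources = [3], total = 3
  t=6: active resources = [3], total = 3
  t=7: active resources = [3, 2, 3], total = 8
  t=8: active resources = [3, 2, 3], total = 8
  t=9: active resources = [2, 3], total = 5
  t=10: active resources = [2, 3], total = 5
  t=11: active resources = [2, 3], total = 5
  t=12: active resources = [3], total = 3
Peak resource demand = 8

8


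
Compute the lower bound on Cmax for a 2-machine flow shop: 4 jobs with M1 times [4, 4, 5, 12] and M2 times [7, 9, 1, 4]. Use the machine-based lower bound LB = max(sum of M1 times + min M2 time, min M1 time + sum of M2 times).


LB1 = sum(M1 times) + min(M2 times) = 25 + 1 = 26
LB2 = min(M1 times) + sum(M2 times) = 4 + 21 = 25
Lower bound = max(LB1, LB2) = max(26, 25) = 26

26


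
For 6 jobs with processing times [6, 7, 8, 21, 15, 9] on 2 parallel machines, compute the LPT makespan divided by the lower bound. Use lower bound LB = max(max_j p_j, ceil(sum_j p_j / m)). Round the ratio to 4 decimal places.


LPT order: [21, 15, 9, 8, 7, 6]
Machine loads after assignment: [35, 31]
LPT makespan = 35
Lower bound = max(max_job, ceil(total/2)) = max(21, 33) = 33
Ratio = 35 / 33 = 1.0606

1.0606


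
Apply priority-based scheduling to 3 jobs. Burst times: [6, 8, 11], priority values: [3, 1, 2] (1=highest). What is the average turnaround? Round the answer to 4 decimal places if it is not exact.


Sort by priority (ascending = highest first):
Order: [(1, 8), (2, 11), (3, 6)]
Completion times:
  Priority 1, burst=8, C=8
  Priority 2, burst=11, C=19
  Priority 3, burst=6, C=25
Average turnaround = 52/3 = 17.3333

17.3333


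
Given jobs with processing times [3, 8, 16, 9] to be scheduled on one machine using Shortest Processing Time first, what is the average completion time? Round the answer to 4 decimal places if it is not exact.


Sort jobs by processing time (SPT order): [3, 8, 9, 16]
Compute completion times sequentially:
  Job 1: processing = 3, completes at 3
  Job 2: processing = 8, completes at 11
  Job 3: processing = 9, completes at 20
  Job 4: processing = 16, completes at 36
Sum of completion times = 70
Average completion time = 70/4 = 17.5

17.5


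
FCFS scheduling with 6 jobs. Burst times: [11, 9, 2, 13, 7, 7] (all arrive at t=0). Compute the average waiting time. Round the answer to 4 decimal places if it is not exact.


FCFS order (as given): [11, 9, 2, 13, 7, 7]
Waiting times:
  Job 1: wait = 0
  Job 2: wait = 11
  Job 3: wait = 20
  Job 4: wait = 22
  Job 5: wait = 35
  Job 6: wait = 42
Sum of waiting times = 130
Average waiting time = 130/6 = 21.6667

21.6667


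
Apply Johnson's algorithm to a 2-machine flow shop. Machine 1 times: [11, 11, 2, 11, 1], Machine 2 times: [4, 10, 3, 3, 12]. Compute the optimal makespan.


Apply Johnson's rule:
  Group 1 (a <= b): [(5, 1, 12), (3, 2, 3)]
  Group 2 (a > b): [(2, 11, 10), (1, 11, 4), (4, 11, 3)]
Optimal job order: [5, 3, 2, 1, 4]
Schedule:
  Job 5: M1 done at 1, M2 done at 13
  Job 3: M1 done at 3, M2 done at 16
  Job 2: M1 done at 14, M2 done at 26
  Job 1: M1 done at 25, M2 done at 30
  Job 4: M1 done at 36, M2 done at 39
Makespan = 39

39


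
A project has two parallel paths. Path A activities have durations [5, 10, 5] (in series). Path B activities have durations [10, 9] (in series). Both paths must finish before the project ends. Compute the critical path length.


Path A total = 5 + 10 + 5 = 20
Path B total = 10 + 9 = 19
Critical path = longest path = max(20, 19) = 20

20


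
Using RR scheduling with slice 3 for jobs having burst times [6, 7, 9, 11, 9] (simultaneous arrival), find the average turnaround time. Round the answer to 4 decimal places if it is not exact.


Time quantum = 3
Execution trace:
  J1 runs 3 units, time = 3
  J2 runs 3 units, time = 6
  J3 runs 3 units, time = 9
  J4 runs 3 units, time = 12
  J5 runs 3 units, time = 15
  J1 runs 3 units, time = 18
  J2 runs 3 units, time = 21
  J3 runs 3 units, time = 24
  J4 runs 3 units, time = 27
  J5 runs 3 units, time = 30
  J2 runs 1 units, time = 31
  J3 runs 3 units, time = 34
  J4 runs 3 units, time = 37
  J5 runs 3 units, time = 40
  J4 runs 2 units, time = 42
Finish times: [18, 31, 34, 42, 40]
Average turnaround = 165/5 = 33.0

33.0


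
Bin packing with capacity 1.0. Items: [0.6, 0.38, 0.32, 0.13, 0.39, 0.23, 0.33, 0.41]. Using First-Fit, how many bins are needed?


Place items sequentially using First-Fit:
  Item 0.6 -> new Bin 1
  Item 0.38 -> Bin 1 (now 0.98)
  Item 0.32 -> new Bin 2
  Item 0.13 -> Bin 2 (now 0.45)
  Item 0.39 -> Bin 2 (now 0.84)
  Item 0.23 -> new Bin 3
  Item 0.33 -> Bin 3 (now 0.56)
  Item 0.41 -> Bin 3 (now 0.97)
Total bins used = 3

3


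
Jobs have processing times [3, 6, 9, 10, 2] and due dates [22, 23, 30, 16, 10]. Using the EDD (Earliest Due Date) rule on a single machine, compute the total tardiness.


Sort by due date (EDD order): [(2, 10), (10, 16), (3, 22), (6, 23), (9, 30)]
Compute completion times and tardiness:
  Job 1: p=2, d=10, C=2, tardiness=max(0,2-10)=0
  Job 2: p=10, d=16, C=12, tardiness=max(0,12-16)=0
  Job 3: p=3, d=22, C=15, tardiness=max(0,15-22)=0
  Job 4: p=6, d=23, C=21, tardiness=max(0,21-23)=0
  Job 5: p=9, d=30, C=30, tardiness=max(0,30-30)=0
Total tardiness = 0

0


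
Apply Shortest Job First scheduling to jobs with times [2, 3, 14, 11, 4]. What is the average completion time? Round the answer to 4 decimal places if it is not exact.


SJF order (ascending): [2, 3, 4, 11, 14]
Completion times:
  Job 1: burst=2, C=2
  Job 2: burst=3, C=5
  Job 3: burst=4, C=9
  Job 4: burst=11, C=20
  Job 5: burst=14, C=34
Average completion = 70/5 = 14.0

14.0


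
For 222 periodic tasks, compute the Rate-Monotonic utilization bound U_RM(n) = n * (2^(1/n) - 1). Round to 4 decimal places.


Compute 2^(1/222) = 1.0031271640
Subtract 1: 1.0031271640 - 1 = 0.0031271640
Multiply by n: 222 * 0.0031271640 = 0.6942304080
Round to 4 dp: 0.6942

0.6942
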